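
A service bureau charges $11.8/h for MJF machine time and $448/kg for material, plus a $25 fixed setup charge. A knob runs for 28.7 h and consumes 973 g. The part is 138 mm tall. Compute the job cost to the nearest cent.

$799.56

Time charge = 11.8 × 28.7, so $338.66.
Material cost = 448 × 973/1000, so $435.904.
Adding setup: 338.66 + 435.904 + 25 → 799.564 ≈ $799.56.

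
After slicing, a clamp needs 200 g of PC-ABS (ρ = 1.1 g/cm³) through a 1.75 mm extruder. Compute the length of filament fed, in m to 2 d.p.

Volume = 200 g / 1.1 g·cm⁻³ = 181.8182 cm³ = 181818.2 mm³.
A = π r² = π × 0.875² = 2.4053 mm².
Length = 181818.2 / 2.4053 = 75590.65 mm = 75.59 m.

75.59 m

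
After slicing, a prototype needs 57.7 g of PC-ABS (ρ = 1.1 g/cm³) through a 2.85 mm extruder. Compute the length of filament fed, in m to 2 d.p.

8.22 m

Extruded volume: 57.7/1.1 = 52.4545 cm³ (52454.5 mm³).
Filament cross-section = π × (2.85/2)² = 6.3794 mm².
L = V/A = 52454.5/6.3794 = 8222.48 mm → 8.22 m.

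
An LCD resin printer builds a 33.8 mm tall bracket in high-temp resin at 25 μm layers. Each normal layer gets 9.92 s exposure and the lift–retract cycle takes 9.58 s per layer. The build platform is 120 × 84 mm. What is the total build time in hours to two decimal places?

7.32 hours

Number of layers: 33.8 / 0.025 → 1352 (rounded up).
Cycle time = 9.92 + 9.58 = 19.5 s.
Total = 1352 × 19.5 = 26364 s = 7.32 hours.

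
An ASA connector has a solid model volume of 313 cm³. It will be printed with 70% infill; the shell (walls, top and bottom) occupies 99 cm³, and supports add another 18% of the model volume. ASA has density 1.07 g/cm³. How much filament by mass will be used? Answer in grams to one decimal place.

326.5 g

Volume inside the shell = 313 − 99 = 214 cm³.
Deposited infill: 0.70 × 214 → 149.8 cm³.
Support = 0.18 × 313, so 56.34 cm³.
Deposited volume: 99 + 149.8 + 56.34 → 305.14 cm³.
Mass: 305.14 × 1.07 → 326.4998 g.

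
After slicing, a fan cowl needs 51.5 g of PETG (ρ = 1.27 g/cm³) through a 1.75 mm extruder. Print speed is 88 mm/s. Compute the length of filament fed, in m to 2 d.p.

16.86 m

Volume = 51.5 g / 1.27 g·cm⁻³ = 40.5512 cm³ = 40551.2 mm³.
A = π r² = π × 0.875² = 2.4053 mm².
L = V/A = 40551.2/2.4053 = 16859.1 mm → 16.86 m.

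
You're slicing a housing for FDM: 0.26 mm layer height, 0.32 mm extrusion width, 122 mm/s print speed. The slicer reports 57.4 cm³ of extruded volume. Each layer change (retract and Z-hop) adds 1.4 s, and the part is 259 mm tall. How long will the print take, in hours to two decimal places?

1.96 hours

Bead cross-section = 0.26 × 0.32, so 0.0832 mm².
Toolpath length = 57.4 cm³ / 0.0832 mm² = 57400 / 0.0832 = 689903.8 mm.
Print-move time = 689903.8 / 122, so 5654.9 s.
Number of layers: 259 / 0.26 → 997 (rounded up).
Non-print overhead = 997 × 1.4, so 1395.8 s.
Total = 5654.9 + 1395.8 = 7050.7 s = 1.96 hours.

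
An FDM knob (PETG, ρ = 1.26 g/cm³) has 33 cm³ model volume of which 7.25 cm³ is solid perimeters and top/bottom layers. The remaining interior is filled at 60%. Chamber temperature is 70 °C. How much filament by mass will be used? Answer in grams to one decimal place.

28.6 g

Volume inside the shell = 33 − 7.25 = 25.75 cm³.
Deposited infill: 0.60 × 25.75 → 15.45 cm³.
Deposited volume: 7.25 + 15.45 → 22.7 cm³.
Mass = 22.7 × 1.26, so 28.602 g.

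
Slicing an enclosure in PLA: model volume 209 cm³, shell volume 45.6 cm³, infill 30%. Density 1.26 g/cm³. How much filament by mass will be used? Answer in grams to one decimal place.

119.2 g

Interior volume = 209 − 45.6 = 163.4 cm³.
Deposited infill = 0.30 × 163.4 = 49.02 cm³.
Total extruded = 45.6 + 49.02, so 94.62 cm³.
Mass = 94.62 × 1.26 = 119.2212 g.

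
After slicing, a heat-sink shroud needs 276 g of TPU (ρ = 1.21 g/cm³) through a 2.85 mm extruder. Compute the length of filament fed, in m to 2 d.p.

35.76 m

Extruded volume: 276/1.21 = 228.0992 cm³ (228099.2 mm³).
Filament cross-section = π × (2.85/2)² = 6.3794 mm².
L = V/A = 228099.2/6.3794 = 35755.59 mm → 35.76 m.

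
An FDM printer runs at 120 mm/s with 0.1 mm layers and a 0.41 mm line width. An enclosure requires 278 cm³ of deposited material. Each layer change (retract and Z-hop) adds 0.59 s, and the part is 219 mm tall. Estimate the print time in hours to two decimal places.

16.05 hours

Bead cross-section: 0.1 × 0.41 → 0.041 mm².
Total extruded path = 278000/0.041 = 6780487.8 mm.
Print-move time = 6780487.8 / 120, so 56504.1 s.
Number of layers: 219 / 0.1 → 2190 (rounded up).
Layer-change overhead: 2190 × 0.59 → 1292.1 s.
Altogether 56504.1 + 1292.1 = 57796.2 s, i.e. 16.05 hours.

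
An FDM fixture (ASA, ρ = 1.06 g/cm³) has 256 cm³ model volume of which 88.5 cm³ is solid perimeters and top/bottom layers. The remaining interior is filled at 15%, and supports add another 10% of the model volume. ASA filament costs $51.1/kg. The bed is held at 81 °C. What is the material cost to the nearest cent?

Infill region = 256 − 88.5, so 167.5 cm³.
Infill deposited = 0.15 × 167.5, so 25.125 cm³.
Support = 0.10 × 256, so 25.6 cm³.
Total printed volume: 88.5 + 25.125 + 25.6 → 139.225 cm³.
Mass = 139.225 × 1.06 = 147.5785 g.
At $51.1/kg: 147.5785/1000 × 51.1 = $7.54.

$7.54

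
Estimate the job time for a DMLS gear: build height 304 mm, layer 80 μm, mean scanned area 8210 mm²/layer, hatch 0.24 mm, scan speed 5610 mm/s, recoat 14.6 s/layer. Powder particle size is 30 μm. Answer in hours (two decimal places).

Number of layers: 304 / 0.08 → 3800 (rounded up).
Scan path per layer = 8210 / 0.24 = 34208.3 mm.
Laser time per layer = 34208.3 / 5610, so 6.0977 s.
Layer cycle = 6.0977 + 14.6 = 20.6977 s.
Total: 3800 × 20.6977 s = 78651.26 s → 21.85 hours.

21.85 hours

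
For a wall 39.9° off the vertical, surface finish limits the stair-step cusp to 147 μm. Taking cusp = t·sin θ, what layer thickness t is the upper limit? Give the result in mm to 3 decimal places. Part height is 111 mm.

0.229 mm

sin(39.9°) = 0.6414; t_max = 0.147/0.6414 = 0.229 mm.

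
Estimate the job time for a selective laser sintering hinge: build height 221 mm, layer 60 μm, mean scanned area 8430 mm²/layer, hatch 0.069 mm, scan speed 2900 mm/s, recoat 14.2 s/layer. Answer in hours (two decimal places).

57.64 hours

Layers = ⌈221/0.06⌉ = 3684.
Per-layer scan distance: 8430 / 0.069 → 122173.9 mm.
Scan time per layer: 122173.9 / 2900 → 42.1289 s.
Time per layer = 42.1289 + 14.2 = 56.3289 s.
Build time = 3684 × 56.3289 = 207515.6676 s = 57.64 hours.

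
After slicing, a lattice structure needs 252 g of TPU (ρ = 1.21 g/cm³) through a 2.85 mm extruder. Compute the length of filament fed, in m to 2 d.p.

Volume = 252 g / 1.21 g·cm⁻³ = 208.2645 cm³ = 208264.5 mm³.
Cross-section of 2.85 mm filament: π·(2.85/2)² = 6.3794 mm².
L = V/A = 208264.5/6.3794 = 32646.41 mm → 32.65 m.

32.65 m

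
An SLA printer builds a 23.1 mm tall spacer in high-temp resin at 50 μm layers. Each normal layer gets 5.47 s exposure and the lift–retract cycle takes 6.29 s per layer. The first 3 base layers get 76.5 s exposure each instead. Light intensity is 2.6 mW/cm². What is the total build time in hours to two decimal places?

1.57 hours

Number of layers: 23.1 / 0.05 → 462 (rounded up).
Base layers = 3 × (76.5 + 6.29), so 248.37 s.
Remaining layers: 459 × (5.47 + 6.29) → 5397.84 s.
Total = 248.37 + 5397.84 = 5646.21 s = 1.57 hours.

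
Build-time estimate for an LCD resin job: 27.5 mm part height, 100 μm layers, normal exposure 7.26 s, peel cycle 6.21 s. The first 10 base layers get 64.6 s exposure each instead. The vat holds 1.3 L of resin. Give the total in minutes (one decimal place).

Layers = ⌈27.5/0.1⌉ = 275.
Bottom layers = 10 × (64.6 + 6.21), so 708.1 s.
Normal layers: 265 × (7.26 + 6.21) → 3569.55 s.
Sum: 708.1 + 3569.55 = 4277.65 s → 71.3 minutes.

71.3 minutes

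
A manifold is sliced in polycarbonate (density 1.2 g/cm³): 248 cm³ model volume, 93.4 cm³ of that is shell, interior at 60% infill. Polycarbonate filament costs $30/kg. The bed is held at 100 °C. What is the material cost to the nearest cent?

$6.70

Volume inside the shell: 248 − 93.4 → 154.6 cm³.
Infill deposited = 0.60 × 154.6, so 92.76 cm³.
Total printed volume = 93.4 + 92.76, so 186.16 cm³.
Mass = 186.16 × 1.2 = 223.392 g.
At $30/kg: 223.392/1000 × 30 = $6.70.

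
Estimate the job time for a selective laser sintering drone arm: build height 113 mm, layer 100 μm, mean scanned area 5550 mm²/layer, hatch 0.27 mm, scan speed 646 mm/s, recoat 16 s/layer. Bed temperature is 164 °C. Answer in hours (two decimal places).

Number of layers: 113 / 0.1 → 1130 (rounded up).
Scan path per layer = 5550 / 0.27 = 20555.6 mm.
Per-layer scan time: 20555.6 / 646 → 31.8198 s.
Time per layer = 31.8198 + 16, so 47.8198 s.
Total: 1130 × 47.8198 s = 54036.374 s → 15.01 hours.

15.01 hours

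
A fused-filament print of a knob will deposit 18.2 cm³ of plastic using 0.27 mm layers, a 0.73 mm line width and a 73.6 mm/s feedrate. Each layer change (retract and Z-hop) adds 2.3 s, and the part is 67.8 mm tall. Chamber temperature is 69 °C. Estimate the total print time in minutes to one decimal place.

30.6 minutes

Extrusion cross-section: 0.27 × 0.73 → 0.1971 mm².
Path length: 18200 mm³ / 0.1971 mm² → 92338.9 mm.
Time extruding = 92338.9 / 73.6, so 1254.6 s.
Layers = ⌈67.8/0.27⌉ = 252.
Layer-change overhead = 252 × 2.3 = 579.6 s.
Altogether 1254.6 + 579.6 = 1834.2 s, i.e. 30.6 minutes.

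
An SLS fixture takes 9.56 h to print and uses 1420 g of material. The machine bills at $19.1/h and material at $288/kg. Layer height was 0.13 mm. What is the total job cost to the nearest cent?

Machine-time cost = 19.1 × 9.56, so $182.596.
Feedstock cost: 288 × 1420/1000 → $408.96.
Total = 182.596 + 408.96 = 591.556 ≈ $591.56.

$591.56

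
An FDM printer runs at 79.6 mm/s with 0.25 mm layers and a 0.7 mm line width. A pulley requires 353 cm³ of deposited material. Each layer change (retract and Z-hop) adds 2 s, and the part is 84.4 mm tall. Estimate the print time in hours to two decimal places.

Extrusion cross-section: 0.25 × 0.7 → 0.175 mm².
Toolpath length = 353 cm³ / 0.175 mm² = 353000 / 0.175 = 2017142.9 mm.
Extrusion time: 2017142.9 / 79.6 → 25341 s.
Layer count = ceil(84.4 / 0.25) = 338.
Z-hop total = 338 × 2 = 676 s.
Altogether 25341 + 676 = 26017 s, i.e. 7.23 hours.

7.23 hours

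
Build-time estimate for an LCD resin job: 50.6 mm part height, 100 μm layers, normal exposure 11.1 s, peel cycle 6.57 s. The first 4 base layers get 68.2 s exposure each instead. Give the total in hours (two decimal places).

Layer count = ceil(50.6 / 0.1) = 506.
Base layers = 4 × (68.2 + 6.57), so 299.08 s.
Remaining layers = 502 × (11.1 + 6.57) = 8870.34 s.
Total = 299.08 + 8870.34 = 9169.42 s = 2.55 hours.

2.55 hours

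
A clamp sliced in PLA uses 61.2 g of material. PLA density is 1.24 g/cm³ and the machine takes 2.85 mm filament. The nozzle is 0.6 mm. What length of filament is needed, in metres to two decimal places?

Extruded volume: 61.2/1.24 = 49.3548 cm³ (49354.8 mm³).
A = π r² = π × 1.425² = 6.3794 mm².
Length = 49354.8 / 6.3794 = 7736.59 mm = 7.74 m.

7.74 m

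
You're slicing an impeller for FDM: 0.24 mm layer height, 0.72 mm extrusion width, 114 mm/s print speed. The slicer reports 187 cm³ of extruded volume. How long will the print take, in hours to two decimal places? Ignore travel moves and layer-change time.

2.64 hours

Bead cross-section = 0.24 × 0.72 = 0.1728 mm².
Path length: 187000 mm³ / 0.1728 mm² → 1082175.9 mm.
Extrusion time: 1082175.9 / 114 → 9492.8 s.
9492.8 s = 2.64 hours.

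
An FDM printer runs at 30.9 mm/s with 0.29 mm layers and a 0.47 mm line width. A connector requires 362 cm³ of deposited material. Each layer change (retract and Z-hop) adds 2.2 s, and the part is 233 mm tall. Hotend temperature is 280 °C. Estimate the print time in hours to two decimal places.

Bead cross-section: 0.29 × 0.47 → 0.1363 mm².
Path length: 362000 mm³ / 0.1363 mm² → 2655906.1 mm.
Extrusion time: 2655906.1 / 30.9 → 85951.7 s.
Layer count = ceil(233 / 0.29) = 804.
Z-hop total: 804 × 2.2 → 1768.8 s.
Altogether 85951.7 + 1768.8 = 87720.5 s, i.e. 24.37 hours.

24.37 hours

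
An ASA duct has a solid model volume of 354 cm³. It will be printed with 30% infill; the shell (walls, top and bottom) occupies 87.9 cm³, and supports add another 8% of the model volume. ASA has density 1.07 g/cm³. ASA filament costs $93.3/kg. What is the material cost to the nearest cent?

$19.57

Volume inside the shell = 354 − 87.9, so 266.1 cm³.
Deposited infill = 0.30 × 266.1 = 79.83 cm³.
Support: 0.08 × 354 → 28.32 cm³.
Deposited volume: 87.9 + 79.83 + 28.32 → 196.05 cm³.
Mass = 196.05 × 1.07 = 209.7735 g.
At $93.3/kg: 209.7735/1000 × 93.3 = $19.57.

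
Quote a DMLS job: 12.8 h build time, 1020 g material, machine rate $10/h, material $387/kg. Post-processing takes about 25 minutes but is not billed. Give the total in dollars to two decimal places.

$522.74

Machine-time cost = 10 × 12.8, so $128.00.
Material cost = 387 × 1020/1000 = $394.74.
Job cost: 128.00 + 394.74 = $522.74.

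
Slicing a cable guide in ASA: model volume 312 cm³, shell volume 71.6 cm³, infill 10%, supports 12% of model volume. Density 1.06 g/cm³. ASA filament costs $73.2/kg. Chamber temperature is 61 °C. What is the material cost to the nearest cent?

$10.33

Interior volume = 312 − 71.6, so 240.4 cm³.
Infill volume: 0.10 × 240.4 → 24.04 cm³.
Support: 0.12 × 312 → 37.44 cm³.
Deposited volume = 71.6 + 24.04 + 37.44 = 133.08 cm³.
Mass = 133.08 × 1.06, so 141.0648 g.
At $73.2/kg: 141.0648/1000 × 73.2 = $10.33.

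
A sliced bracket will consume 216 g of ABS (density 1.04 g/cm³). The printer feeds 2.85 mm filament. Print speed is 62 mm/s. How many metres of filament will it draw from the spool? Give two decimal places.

32.56 m

Extruded volume: 216/1.04 = 207.6923 cm³ (207692.3 mm³).
Cross-section of 2.85 mm filament: π·(2.85/2)² = 6.3794 mm².
L = V/A = 207692.3/6.3794 = 32556.71 mm → 32.56 m.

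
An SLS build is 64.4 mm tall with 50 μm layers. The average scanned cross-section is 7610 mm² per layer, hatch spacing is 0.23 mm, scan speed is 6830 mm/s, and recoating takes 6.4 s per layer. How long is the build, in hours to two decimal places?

Number of layers: 64.4 / 0.05 → 1288 (rounded up).
Per-layer scan distance = 7610 / 0.23, so 33087 mm.
Per-layer scan time = 33087 / 6830 = 4.8444 s.
Layer cycle: 4.8444 + 6.4 → 11.2444 s.
Total: 1288 × 11.2444 s = 14482.7872 s → 4.02 hours.

4.02 hours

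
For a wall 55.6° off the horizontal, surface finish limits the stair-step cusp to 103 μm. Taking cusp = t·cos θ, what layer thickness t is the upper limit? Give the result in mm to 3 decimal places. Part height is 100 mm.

0.182 mm

t = h_c / cos θ = 0.103 / 0.5650 = 0.182 mm.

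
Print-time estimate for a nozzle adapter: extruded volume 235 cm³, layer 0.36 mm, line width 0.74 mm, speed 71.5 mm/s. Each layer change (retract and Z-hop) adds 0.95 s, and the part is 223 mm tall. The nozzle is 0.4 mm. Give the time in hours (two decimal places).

3.59 hours

Extrusion cross-section = 0.36 × 0.74 = 0.2664 mm².
Path length: 235000 mm³ / 0.2664 mm² → 882132.1 mm.
Print-move time = 882132.1 / 71.5 = 12337.5 s.
Layers = ⌈223/0.36⌉ = 620.
Z-hop total: 620 × 0.95 → 589 s.
Altogether 12337.5 + 589 = 12926.5 s, i.e. 3.59 hours.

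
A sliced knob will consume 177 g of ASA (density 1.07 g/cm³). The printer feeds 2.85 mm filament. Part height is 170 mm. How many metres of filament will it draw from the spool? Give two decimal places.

25.93 m

Extruded volume: 177/1.07 = 165.4206 cm³ (165420.6 mm³).
A = π r² = π × 1.425² = 6.3794 mm².
Length = 165420.6 / 6.3794 = 25930.43 mm = 25.93 m.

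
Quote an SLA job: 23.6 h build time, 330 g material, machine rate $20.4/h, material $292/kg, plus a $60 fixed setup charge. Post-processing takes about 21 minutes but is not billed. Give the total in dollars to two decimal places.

$637.80

Machine cost = 20.4 × 23.6, so $481.44.
Material cost = 292 × 330/1000 = $96.36.
Adding setup: 481.44 + 96.36 + 60 → $637.80.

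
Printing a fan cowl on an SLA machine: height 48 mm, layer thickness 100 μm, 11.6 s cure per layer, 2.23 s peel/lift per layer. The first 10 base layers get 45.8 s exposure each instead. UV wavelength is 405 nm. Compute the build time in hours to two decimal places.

1.94 hours

Layer count = ceil(48 / 0.1) = 480.
Base layers = 10 × (45.8 + 2.23), so 480.3 s.
Normal layers = 470 × (11.6 + 2.23), so 6500.1 s.
Total = 480.3 + 6500.1 = 6980.4 s = 1.94 hours.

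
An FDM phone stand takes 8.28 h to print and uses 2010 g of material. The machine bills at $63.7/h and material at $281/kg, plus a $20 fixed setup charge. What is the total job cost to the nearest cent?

Machine-time cost = 63.7 × 8.28, so $527.436.
Material charge = 281 × 2010/1000, so $564.81.
Adding setup: 527.436 + 564.81 + 20 → 1112.246 ≈ $1112.25.

$1112.25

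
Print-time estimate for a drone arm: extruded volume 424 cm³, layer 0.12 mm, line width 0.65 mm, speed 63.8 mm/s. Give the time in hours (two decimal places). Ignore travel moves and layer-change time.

23.67 hours

Extrusion cross-section = 0.12 × 0.65 = 0.078 mm².
Total extruded path = 424000/0.078 = 5435897.4 mm.
Extrusion time: 5435897.4 / 63.8 → 85202.2 s.
85202.2 s = 23.67 hours.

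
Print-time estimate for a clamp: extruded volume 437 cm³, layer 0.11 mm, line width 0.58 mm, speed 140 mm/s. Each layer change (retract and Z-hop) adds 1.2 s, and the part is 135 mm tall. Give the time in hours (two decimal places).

14.00 hours

Extrusion cross-section: 0.11 × 0.58 → 0.0638 mm².
Path length: 437000 mm³ / 0.0638 mm² → 6849529.8 mm.
Time extruding: 6849529.8 / 140 → 48925.2 s.
Number of layers: 135 / 0.11 → 1228 (rounded up).
Non-print overhead = 1228 × 1.2, so 1473.6 s.
Altogether 48925.2 + 1473.6 = 50398.8 s, i.e. 14.00 hours.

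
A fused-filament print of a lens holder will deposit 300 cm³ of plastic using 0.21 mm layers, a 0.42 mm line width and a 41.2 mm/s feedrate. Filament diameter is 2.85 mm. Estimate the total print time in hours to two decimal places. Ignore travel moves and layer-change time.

Extrusion cross-section = 0.21 × 0.42 = 0.0882 mm².
Toolpath length = 300 cm³ / 0.0882 mm² = 300000 / 0.0882 = 3401360.5 mm.
Time extruding = 3401360.5 / 41.2, so 82557.3 s.
That's 82557.3 s → 22.93 hours.

22.93 hours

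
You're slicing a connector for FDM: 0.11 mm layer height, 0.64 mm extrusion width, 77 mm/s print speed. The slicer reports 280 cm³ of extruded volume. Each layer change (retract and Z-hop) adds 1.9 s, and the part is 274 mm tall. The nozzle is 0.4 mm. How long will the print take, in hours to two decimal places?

Line area = 0.11 × 0.64, so 0.0704 mm².
Path length: 280000 mm³ / 0.0704 mm² → 3977272.7 mm.
Time extruding = 3977272.7 / 77 = 51652.9 s.
Number of layers: 274 / 0.11 → 2491 (rounded up).
Z-hop total = 2491 × 1.9, so 4732.9 s.
Altogether 51652.9 + 4732.9 = 56385.8 s, i.e. 15.66 hours.

15.66 hours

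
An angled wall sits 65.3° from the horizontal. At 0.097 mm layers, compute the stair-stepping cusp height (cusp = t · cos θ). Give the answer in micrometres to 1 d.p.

40.5 μm

cos(65.3°) = 0.4179, so cusp = 0.097 × 0.4179 = 0.040536 mm → 40.5 μm.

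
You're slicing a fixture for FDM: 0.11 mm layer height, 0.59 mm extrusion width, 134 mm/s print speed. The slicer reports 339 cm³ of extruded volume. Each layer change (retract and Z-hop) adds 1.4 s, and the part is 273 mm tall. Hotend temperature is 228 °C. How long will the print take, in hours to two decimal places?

11.79 hours

Bead cross-section = 0.11 × 0.59, so 0.0649 mm².
Toolpath length = 339 cm³ / 0.0649 mm² = 339000 / 0.0649 = 5223420.6 mm.
Extrusion time = 5223420.6 / 134, so 38980.8 s.
Layer count = ceil(273 / 0.11) = 2482.
Non-print overhead = 2482 × 1.4, so 3474.8 s.
Altogether 38980.8 + 3474.8 = 42455.6 s, i.e. 11.79 hours.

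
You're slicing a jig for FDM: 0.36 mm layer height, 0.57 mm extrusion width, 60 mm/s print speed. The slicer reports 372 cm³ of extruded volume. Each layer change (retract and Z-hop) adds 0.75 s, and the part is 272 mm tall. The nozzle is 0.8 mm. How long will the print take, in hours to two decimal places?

8.55 hours

Line area = 0.36 × 0.57, so 0.2052 mm².
Total extruded path = 372000/0.2052 = 1812865.5 mm.
Time extruding = 1812865.5 / 60, so 30214.4 s.
Number of layers: 272 / 0.36 → 756 (rounded up).
Z-hop total: 756 × 0.75 → 567 s.
Altogether 30214.4 + 567 = 30781.4 s, i.e. 8.55 hours.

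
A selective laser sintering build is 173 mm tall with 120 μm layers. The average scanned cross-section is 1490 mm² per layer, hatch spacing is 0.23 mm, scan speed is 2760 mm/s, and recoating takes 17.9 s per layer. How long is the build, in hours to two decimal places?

8.11 hours

Layers = ⌈173/0.12⌉ = 1442.
Scan path per layer = 1490 / 0.23, so 6478.3 mm.
Laser time per layer = 6478.3 / 2760, so 2.3472 s.
Per-layer time = 2.3472 + 17.9 = 20.2472 s.
Total: 1442 × 20.2472 s = 29196.4624 s → 8.11 hours.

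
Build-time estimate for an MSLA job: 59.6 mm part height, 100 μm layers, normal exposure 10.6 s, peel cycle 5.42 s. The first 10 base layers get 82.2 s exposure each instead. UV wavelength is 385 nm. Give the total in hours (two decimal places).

Layer count = ceil(59.6 / 0.1) = 596.
Bottom layers: 10 × (82.2 + 5.42) → 876.2 s.
Normal layers = 586 × (10.6 + 5.42) = 9387.72 s.
Total = 876.2 + 9387.72 = 10263.92 s = 2.85 hours.

2.85 hours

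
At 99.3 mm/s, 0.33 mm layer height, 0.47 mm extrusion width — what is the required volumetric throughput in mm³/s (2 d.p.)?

A = 0.33 × 0.47 = 0.1551 mm².
Q = v·A = 99.3 × 0.1551 = 15.40 mm³/s.

15.40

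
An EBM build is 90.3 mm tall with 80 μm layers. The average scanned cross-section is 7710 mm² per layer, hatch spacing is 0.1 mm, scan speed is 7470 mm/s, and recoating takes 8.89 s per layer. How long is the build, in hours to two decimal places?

Layers = ⌈90.3/0.08⌉ = 1129.
Hatch length per layer: 7710 / 0.1 → 77100 mm.
Scan time per layer = 77100 / 7470 = 10.3213 s.
Layer cycle = 10.3213 + 8.89, so 19.2113 s.
Build time = 1129 × 19.2113 = 21689.5577 s = 6.02 hours.

6.02 hours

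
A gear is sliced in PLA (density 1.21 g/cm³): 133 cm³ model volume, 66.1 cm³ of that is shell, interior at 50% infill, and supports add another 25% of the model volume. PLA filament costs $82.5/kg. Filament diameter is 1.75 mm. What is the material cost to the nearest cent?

$13.26

Interior volume = 133 − 66.1, so 66.9 cm³.
Deposited infill: 0.50 × 66.9 → 33.45 cm³.
Support = 0.25 × 133, so 33.25 cm³.
Total extruded = 66.1 + 33.45 + 33.25, so 132.8 cm³.
Mass: 132.8 × 1.21 → 160.688 g.
Cost = 160.688 g / 1000 × $82.5/kg = $13.26.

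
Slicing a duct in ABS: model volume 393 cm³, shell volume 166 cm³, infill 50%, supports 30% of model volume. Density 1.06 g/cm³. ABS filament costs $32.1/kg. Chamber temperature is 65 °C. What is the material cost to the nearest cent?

$13.52

Interior volume = 393 − 166 = 227 cm³.
Deposited infill = 0.50 × 227, so 113.5 cm³.
Support: 0.30 × 393 → 117.9 cm³.
Deposited volume: 166 + 113.5 + 117.9 → 397.4 cm³.
Mass = 397.4 × 1.06 = 421.244 g.
Cost = 421.244 g / 1000 × $32.1/kg = $13.52.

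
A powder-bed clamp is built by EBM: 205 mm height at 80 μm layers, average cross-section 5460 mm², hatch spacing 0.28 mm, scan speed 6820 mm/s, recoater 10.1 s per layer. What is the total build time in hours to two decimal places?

9.23 hours

Layers = ⌈205/0.08⌉ = 2563.
Scan path per layer: 5460 / 0.28 → 19500 mm.
Scan time per layer = 19500 / 6820, so 2.8592 s.
Time per layer: 2.8592 + 10.1 → 12.9592 s.
Build time = 2563 × 12.9592 = 33214.4296 s = 9.23 hours.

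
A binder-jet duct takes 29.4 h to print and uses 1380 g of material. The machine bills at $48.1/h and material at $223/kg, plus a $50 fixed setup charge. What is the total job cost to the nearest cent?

Time charge: 48.1 × 29.4 → $1414.14.
Material cost = 223 × 1380/1000 = $307.74.
Total = 1414.14 + 307.74 + 50 = $1771.88.

$1771.88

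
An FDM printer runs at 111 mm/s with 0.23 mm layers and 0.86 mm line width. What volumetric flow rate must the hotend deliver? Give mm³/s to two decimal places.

21.96

Extrusion cross-section: 0.23 × 0.86 → 0.1978 mm².
Volumetric flow = 111 × 0.1978 = 21.96 mm³/s.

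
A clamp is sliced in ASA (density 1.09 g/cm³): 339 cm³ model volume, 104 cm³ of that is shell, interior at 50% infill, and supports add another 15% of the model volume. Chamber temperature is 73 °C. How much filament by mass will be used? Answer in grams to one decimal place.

296.9 g

Volume inside the shell: 339 − 104 → 235 cm³.
Infill deposited: 0.50 × 235 → 117.5 cm³.
Support = 0.15 × 339, so 50.85 cm³.
Deposited volume = 104 + 117.5 + 50.85 = 272.35 cm³.
Mass = 272.35 × 1.09, so 296.8615 g.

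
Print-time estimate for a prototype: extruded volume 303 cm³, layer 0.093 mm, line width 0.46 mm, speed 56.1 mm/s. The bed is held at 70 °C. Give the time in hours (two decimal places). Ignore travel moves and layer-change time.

Line area = 0.093 × 0.46 = 0.04278 mm².
Toolpath length = 303 cm³ / 0.04278 mm² = 303000 / 0.04278 = 7082748.9 mm.
Extrusion time: 7082748.9 / 56.1 → 126252.2 s.
In the requested units: 126252.2 s = 35.07 hours.

35.07 hours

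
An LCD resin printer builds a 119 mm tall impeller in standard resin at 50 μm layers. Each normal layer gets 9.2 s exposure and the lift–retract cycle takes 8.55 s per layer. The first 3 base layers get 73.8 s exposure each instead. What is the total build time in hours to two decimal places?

11.79 hours

Number of layers: 119 / 0.05 → 2380 (rounded up).
Base layers = 3 × (73.8 + 8.55), so 247.05 s.
Remaining layers = 2377 × (9.2 + 8.55), so 42191.75 s.
Total = 247.05 + 42191.75 = 42438.8 s = 11.79 hours.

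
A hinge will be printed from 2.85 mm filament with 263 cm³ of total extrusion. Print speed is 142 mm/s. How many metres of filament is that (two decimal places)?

Cross-section of 2.85 mm filament: π·(2.85/2)² = 6.3794 mm².
L = 263000 mm³ / 6.3794 mm² = 41226.45 mm, i.e. 41.23 m.

41.23 m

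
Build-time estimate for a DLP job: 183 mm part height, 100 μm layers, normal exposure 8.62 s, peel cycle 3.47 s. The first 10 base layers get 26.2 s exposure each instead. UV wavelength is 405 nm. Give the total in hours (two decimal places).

6.19 hours

Number of layers: 183 / 0.1 → 1830 (rounded up).
Base layers = 10 × (26.2 + 3.47), so 296.7 s.
Normal layers: 1820 × (8.62 + 3.47) → 22003.8 s.
Total = 296.7 + 22003.8 = 22300.5 s = 6.19 hours.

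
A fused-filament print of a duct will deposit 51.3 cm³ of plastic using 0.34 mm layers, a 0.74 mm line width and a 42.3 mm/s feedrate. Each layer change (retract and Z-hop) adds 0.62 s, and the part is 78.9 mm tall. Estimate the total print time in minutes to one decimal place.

82.7 minutes

Bead cross-section = 0.34 × 0.74 = 0.2516 mm².
Path length: 51300 mm³ / 0.2516 mm² → 203895.1 mm.
Print-move time: 203895.1 / 42.3 → 4820.2 s.
Layers = ⌈78.9/0.34⌉ = 233.
Non-print overhead = 233 × 0.62 = 144.46 s.
Altogether 4820.2 + 144.46 = 4964.66 s, i.e. 82.7 minutes.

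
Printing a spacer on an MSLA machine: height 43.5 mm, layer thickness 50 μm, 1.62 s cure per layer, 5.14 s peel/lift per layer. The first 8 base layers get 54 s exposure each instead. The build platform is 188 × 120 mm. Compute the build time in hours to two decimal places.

1.75 hours

Layer count = ceil(43.5 / 0.05) = 870.
Bottom layers = 8 × (54 + 5.14), so 473.12 s.
Normal layers: 862 × (1.62 + 5.14) → 5827.12 s.
Total = 473.12 + 5827.12 = 6300.24 s = 1.75 hours.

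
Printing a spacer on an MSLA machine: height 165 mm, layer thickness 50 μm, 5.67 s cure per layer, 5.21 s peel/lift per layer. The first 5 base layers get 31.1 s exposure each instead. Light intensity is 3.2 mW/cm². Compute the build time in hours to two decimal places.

10.01 hours

Number of layers: 165 / 0.05 → 3300 (rounded up).
Bottom layers: 5 × (31.1 + 5.21) → 181.55 s.
Remaining layers: 3295 × (5.67 + 5.21) → 35849.6 s.
Total = 181.55 + 35849.6 = 36031.15 s = 10.01 hours.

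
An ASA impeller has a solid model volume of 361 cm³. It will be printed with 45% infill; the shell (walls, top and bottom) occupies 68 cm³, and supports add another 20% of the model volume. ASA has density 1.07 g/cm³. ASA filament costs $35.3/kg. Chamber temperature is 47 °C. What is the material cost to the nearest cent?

Interior volume = 361 − 68, so 293 cm³.
Infill deposited = 0.45 × 293 = 131.85 cm³.
Support = 0.20 × 361 = 72.2 cm³.
Total extruded = 68 + 131.85 + 72.2, so 272.05 cm³.
Mass: 272.05 × 1.07 → 291.0935 g.
At $35.3/kg: 291.0935/1000 × 35.3 = $10.28.

$10.28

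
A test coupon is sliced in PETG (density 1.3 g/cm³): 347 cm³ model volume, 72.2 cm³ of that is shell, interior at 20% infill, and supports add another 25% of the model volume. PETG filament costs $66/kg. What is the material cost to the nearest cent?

$18.35

Volume inside the shell = 347 − 72.2 = 274.8 cm³.
Infill volume = 0.20 × 274.8 = 54.96 cm³.
Support = 0.25 × 347, so 86.75 cm³.
Total printed volume = 72.2 + 54.96 + 86.75 = 213.91 cm³.
Mass = 213.91 × 1.3, so 278.083 g.
Cost = 278.083 g / 1000 × $66/kg = $18.35.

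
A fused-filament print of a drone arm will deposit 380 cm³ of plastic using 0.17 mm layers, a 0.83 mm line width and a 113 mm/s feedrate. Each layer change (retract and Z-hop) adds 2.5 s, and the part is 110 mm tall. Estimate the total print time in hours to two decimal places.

7.07 hours

Bead cross-section = 0.17 × 0.83 = 0.1411 mm².
Toolpath length = 380 cm³ / 0.1411 mm² = 380000 / 0.1411 = 2693125.4 mm.
Extrusion time = 2693125.4 / 113 = 23833 s.
Layers = ⌈110/0.17⌉ = 648.
Z-hop total = 648 × 2.5 = 1620 s.
Total = 23833 + 1620 = 25453 s = 7.07 hours.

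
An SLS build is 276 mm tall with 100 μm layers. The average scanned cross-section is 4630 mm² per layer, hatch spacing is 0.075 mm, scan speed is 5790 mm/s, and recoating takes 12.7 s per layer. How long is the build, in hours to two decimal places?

17.91 hours

Layers = ⌈276/0.1⌉ = 2760.
Per-layer scan distance = 4630 / 0.075, so 61733.3 mm.
Laser time per layer = 61733.3 / 5790, so 10.6621 s.
Time per layer = 10.6621 + 12.7 = 23.3621 s.
Build time = 2760 × 23.3621 = 64479.396 s = 17.91 hours.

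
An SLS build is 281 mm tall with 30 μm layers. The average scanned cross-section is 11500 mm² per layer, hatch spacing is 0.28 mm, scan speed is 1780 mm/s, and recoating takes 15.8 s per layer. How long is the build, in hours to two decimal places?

101.15 hours

Number of layers: 281 / 0.03 → 9367 (rounded up).
Scan path per layer: 11500 / 0.28 → 41071.4 mm.
Scan time per layer: 41071.4 / 1780 → 23.0738 s.
Time per layer: 23.0738 + 15.8 → 38.8738 s.
Build time = 9367 × 38.8738 = 364130.8846 s = 101.15 hours.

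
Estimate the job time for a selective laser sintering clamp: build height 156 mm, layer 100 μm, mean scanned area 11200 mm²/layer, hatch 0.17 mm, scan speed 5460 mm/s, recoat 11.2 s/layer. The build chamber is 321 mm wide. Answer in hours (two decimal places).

Layer count = ceil(156 / 0.1) = 1560.
Hatch length per layer: 11200 / 0.17 → 65882.4 mm.
Laser time per layer = 65882.4 / 5460 = 12.0664 s.
Per-layer time = 12.0664 + 11.2, so 23.2664 s.
Total: 1560 × 23.2664 s = 36295.584 s → 10.08 hours.

10.08 hours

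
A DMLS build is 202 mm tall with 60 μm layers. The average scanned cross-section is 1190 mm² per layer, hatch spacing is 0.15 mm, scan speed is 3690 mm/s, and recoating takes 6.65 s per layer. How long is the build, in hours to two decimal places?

8.23 hours

Layer count = ceil(202 / 0.06) = 3367.
Hatch length per layer = 1190 / 0.15, so 7933.3 mm.
Per-layer scan time: 7933.3 / 3690 → 2.1499 s.
Time per layer: 2.1499 + 6.65 → 8.7999 s.
Total: 3367 × 8.7999 s = 29629.2633 s → 8.23 hours.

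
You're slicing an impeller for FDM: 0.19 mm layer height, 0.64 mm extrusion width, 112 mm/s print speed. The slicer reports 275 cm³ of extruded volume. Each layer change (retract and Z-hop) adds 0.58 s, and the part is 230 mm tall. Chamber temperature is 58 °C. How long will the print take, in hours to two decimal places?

5.80 hours

Line area = 0.19 × 0.64, so 0.1216 mm².
Path length: 275000 mm³ / 0.1216 mm² → 2261513.2 mm.
Print-move time = 2261513.2 / 112 = 20192.1 s.
Layers = ⌈230/0.19⌉ = 1211.
Layer-change overhead = 1211 × 0.58, so 702.38 s.
Altogether 20192.1 + 702.38 = 20894.48 s, i.e. 5.80 hours.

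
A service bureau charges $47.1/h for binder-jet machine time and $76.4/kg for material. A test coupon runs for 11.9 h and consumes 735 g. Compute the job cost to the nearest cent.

Time charge = 47.1 × 11.9, so $560.49.
Material cost = 76.4 × 735/1000 = $56.154.
Job cost: 560.49 + 56.154 = 616.644 ≈ $616.64.

$616.64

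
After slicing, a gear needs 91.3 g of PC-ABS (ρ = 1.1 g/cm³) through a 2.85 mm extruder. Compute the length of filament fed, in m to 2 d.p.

Extruded volume: 91.3/1.1 = 83 cm³ (83000 mm³).
Cross-section of 2.85 mm filament: π·(2.85/2)² = 6.3794 mm².
Length = 83000 / 6.3794 = 13010.63 mm = 13.01 m.

13.01 m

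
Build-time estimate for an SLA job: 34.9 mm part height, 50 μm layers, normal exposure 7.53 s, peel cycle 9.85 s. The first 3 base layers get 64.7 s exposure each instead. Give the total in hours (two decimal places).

Layer count = ceil(34.9 / 0.05) = 698.
Base layers: 3 × (64.7 + 9.85) → 223.65 s.
Regular layers: 695 × (7.53 + 9.85) → 12079.1 s.
Sum: 223.65 + 12079.1 = 12302.75 s → 3.42 hours.

3.42 hours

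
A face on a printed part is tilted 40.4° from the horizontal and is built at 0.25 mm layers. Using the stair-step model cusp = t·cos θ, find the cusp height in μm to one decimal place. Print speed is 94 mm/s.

190.4 μm

h_c = t·cos θ = 0.25 × 0.7615 = 0.190375 mm (190.4 μm).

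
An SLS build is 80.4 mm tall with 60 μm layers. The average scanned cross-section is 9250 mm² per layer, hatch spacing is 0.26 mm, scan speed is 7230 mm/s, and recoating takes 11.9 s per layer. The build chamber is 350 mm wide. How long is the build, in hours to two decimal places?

Layer count = ceil(80.4 / 0.06) = 1340.
Per-layer scan distance = 9250 / 0.26, so 35576.9 mm.
Scan time per layer = 35576.9 / 7230, so 4.9207 s.
Time per layer = 4.9207 + 11.9, so 16.8207 s.
Build time = 1340 × 16.8207 = 22539.738 s = 6.26 hours.

6.26 hours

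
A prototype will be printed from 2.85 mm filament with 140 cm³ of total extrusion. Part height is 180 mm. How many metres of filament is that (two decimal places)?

Filament cross-section = π × (2.85/2)² = 6.3794 mm².
L = 140000 mm³ / 6.3794 mm² = 21945.64 mm, i.e. 21.95 m.

21.95 m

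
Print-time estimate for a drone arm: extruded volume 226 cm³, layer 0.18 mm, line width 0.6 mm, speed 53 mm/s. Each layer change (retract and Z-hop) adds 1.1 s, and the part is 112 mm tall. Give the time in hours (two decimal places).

11.16 hours

Line area = 0.18 × 0.6 = 0.108 mm².
Path length: 226000 mm³ / 0.108 mm² → 2092592.6 mm.
Time extruding = 2092592.6 / 53, so 39482.9 s.
Layer count = ceil(112 / 0.18) = 623.
Z-hop total = 623 × 1.1 = 685.3 s.
Altogether 39482.9 + 685.3 = 40168.2 s, i.e. 11.16 hours.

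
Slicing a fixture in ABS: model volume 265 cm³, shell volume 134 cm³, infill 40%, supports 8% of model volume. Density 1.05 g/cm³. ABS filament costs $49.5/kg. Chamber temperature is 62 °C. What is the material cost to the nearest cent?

Volume inside the shell = 265 − 134 = 131 cm³.
Deposited infill: 0.40 × 131 → 52.4 cm³.
Support = 0.08 × 265, so 21.2 cm³.
Deposited volume: 134 + 52.4 + 21.2 → 207.6 cm³.
Mass = 207.6 × 1.05, so 217.98 g.
Cost = 217.98 g / 1000 × $49.5/kg = $10.79.

$10.79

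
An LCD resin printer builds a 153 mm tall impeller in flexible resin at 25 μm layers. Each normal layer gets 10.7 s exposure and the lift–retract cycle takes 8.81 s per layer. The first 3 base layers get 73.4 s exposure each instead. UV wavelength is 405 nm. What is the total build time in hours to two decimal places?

33.22 hours

Layers = ⌈153/0.025⌉ = 6120.
Burn-in layers = 3 × (73.4 + 8.81), so 246.63 s.
Regular layers = 6117 × (10.7 + 8.81) = 119342.67 s.
Sum: 246.63 + 119342.67 = 119589.3 s → 33.22 hours.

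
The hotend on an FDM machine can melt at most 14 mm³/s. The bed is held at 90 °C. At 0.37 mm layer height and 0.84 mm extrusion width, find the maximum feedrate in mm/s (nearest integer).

Extrusion cross-section = 0.37 × 0.84, so 0.3108 mm².
Max speed = 14 / 0.3108 = 45.05 ≈ 45 mm/s.

45 mm/s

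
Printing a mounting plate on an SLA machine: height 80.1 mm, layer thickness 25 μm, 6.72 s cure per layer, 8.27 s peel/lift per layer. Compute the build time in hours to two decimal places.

13.34 hours

Number of layers: 80.1 / 0.025 → 3204 (rounded up).
Cycle time: 6.72 + 8.27 → 14.99 s.
Build time: 3204 × 14.99 s = 48027.96 s, i.e. 13.34 hours.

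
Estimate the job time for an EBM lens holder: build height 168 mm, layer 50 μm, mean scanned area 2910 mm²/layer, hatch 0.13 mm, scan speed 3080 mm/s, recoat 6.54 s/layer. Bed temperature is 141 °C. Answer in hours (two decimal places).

12.89 hours

Layers = ⌈168/0.05⌉ = 3360.
Per-layer scan distance = 2910 / 0.13 = 22384.6 mm.
Per-layer scan time = 22384.6 / 3080, so 7.2677 s.
Layer cycle = 7.2677 + 6.54, so 13.8077 s.
3360 layers × 13.8077 s/layer = 46393.872 s, i.e. 12.89 hours.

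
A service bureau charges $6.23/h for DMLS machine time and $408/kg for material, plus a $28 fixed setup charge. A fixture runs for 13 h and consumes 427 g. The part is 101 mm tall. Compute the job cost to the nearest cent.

Time charge = 6.23 × 13 = $80.99.
Material charge = 408 × 427/1000 = $174.216.
Adding setup: 80.99 + 174.216 + 28 → 283.206 ≈ $283.21.

$283.21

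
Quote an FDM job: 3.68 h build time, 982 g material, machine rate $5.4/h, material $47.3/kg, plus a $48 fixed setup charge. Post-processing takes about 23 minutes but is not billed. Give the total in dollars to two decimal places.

$114.32

Time charge: 5.4 × 3.68 → $19.872.
Material charge = 47.3 × 982/1000 = $46.4486.
Adding setup: 19.872 + 46.4486 + 48 → 114.3206 ≈ $114.32.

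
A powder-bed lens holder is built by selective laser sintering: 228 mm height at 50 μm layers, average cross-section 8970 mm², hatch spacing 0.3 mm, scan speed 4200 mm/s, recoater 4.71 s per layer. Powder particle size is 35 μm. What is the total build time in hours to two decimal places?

14.98 hours

Layers = ⌈228/0.05⌉ = 4560.
Hatch length per layer: 8970 / 0.3 → 29900 mm.
Laser time per layer = 29900 / 4200, so 7.119 s.
Layer cycle = 7.119 + 4.71, so 11.829 s.
Build time = 4560 × 11.829 = 53940.24 s = 14.98 hours.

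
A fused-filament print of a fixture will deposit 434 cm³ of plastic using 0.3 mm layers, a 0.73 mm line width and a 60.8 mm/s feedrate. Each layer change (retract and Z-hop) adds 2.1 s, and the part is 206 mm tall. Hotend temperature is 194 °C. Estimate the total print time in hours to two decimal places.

9.45 hours

Bead cross-section = 0.3 × 0.73 = 0.219 mm².
Path length: 434000 mm³ / 0.219 mm² → 1981735.2 mm.
Time extruding = 1981735.2 / 60.8 = 32594.3 s.
Number of layers: 206 / 0.3 → 687 (rounded up).
Non-print overhead = 687 × 2.1, so 1442.7 s.
Altogether 32594.3 + 1442.7 = 34037 s, i.e. 9.45 hours.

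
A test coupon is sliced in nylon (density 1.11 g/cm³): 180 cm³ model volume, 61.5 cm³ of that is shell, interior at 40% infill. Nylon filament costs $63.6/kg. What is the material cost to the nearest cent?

$7.69

Interior volume = 180 − 61.5 = 118.5 cm³.
Deposited infill = 0.40 × 118.5 = 47.4 cm³.
Total printed volume: 61.5 + 47.4 → 108.9 cm³.
Mass: 108.9 × 1.11 → 120.879 g.
Cost = 120.879 g / 1000 × $63.6/kg = $7.69.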